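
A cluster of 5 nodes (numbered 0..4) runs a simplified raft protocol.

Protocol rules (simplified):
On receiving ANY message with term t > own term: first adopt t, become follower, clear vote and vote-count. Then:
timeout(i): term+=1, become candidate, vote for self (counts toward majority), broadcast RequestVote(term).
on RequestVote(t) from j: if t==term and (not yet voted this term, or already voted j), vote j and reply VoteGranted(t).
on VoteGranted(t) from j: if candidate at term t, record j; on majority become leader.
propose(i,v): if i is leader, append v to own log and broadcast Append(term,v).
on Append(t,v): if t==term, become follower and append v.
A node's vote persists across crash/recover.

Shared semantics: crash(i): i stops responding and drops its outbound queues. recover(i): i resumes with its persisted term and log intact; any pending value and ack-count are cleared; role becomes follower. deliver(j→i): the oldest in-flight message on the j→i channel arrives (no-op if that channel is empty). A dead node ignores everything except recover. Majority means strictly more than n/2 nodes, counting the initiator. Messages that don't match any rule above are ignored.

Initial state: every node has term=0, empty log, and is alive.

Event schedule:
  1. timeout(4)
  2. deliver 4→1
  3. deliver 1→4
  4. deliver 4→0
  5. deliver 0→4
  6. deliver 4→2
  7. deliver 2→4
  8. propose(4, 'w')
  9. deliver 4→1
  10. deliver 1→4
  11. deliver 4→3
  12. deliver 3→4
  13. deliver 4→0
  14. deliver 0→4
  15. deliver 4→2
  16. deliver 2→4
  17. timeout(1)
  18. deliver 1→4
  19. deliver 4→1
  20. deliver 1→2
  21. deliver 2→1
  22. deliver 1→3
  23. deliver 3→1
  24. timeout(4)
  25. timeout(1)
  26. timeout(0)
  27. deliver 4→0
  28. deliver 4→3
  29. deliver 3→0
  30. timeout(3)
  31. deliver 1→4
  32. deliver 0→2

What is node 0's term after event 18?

1

step 1 timeout(4): 4={cand,t=1,log=-}
step 2 deliver 4→1: 1={foll,t=1,log=-}
step 3 deliver 1→4: —
step 4 deliver 4→0: 0={foll,t=1,log=-}
step 5 deliver 0→4: 4={lead,t=1,log=-}
step 6 deliver 4→2: 2={foll,t=1,log=-}
step 7 deliver 2→4: —
step 8 propose(4,'w'): 4={lead,t=1,log=w}
step 9 deliver 4→1: 1={foll,t=1,log=w}
step 10 deliver 1→4: —
step 11 deliver 4→3: 3={foll,t=1,log=-}
step 12 deliver 3→4: —
step 13 deliver 4→0: 0={foll,t=1,log=w}
step 14 deliver 0→4: —
step 15 deliver 4→2: 2={foll,t=1,log=w}
step 16 deliver 2→4: —
step 17 timeout(1): 1={cand,t=2,log=w}
step 18 deliver 1→4: 4={foll,t=2,log=w}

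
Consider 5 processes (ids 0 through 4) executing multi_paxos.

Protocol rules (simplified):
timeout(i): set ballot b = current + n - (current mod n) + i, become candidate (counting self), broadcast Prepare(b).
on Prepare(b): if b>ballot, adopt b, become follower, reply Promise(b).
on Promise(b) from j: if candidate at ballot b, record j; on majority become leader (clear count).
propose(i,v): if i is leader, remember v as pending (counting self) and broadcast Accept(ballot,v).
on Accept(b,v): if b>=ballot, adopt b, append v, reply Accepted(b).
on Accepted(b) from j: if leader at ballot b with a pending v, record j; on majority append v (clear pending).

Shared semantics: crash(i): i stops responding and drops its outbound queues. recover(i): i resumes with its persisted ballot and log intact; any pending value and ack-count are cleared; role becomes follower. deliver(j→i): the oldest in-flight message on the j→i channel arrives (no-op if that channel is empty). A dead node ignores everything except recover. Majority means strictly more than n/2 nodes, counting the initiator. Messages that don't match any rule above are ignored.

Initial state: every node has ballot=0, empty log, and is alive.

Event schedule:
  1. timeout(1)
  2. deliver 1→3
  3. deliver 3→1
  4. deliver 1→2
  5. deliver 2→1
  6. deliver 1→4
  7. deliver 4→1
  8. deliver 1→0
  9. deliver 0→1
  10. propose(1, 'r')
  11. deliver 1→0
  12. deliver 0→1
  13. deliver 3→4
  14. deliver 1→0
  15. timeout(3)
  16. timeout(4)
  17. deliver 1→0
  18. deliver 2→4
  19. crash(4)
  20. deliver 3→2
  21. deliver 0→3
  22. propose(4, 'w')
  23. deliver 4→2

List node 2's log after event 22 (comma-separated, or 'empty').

empty

e1 timeout(1): 1[cand,b=6,-]
e2 deliver 1→3: 3[foll,b=6,-]
e3 deliver 3→1: ·
e4 deliver 1→2: 2[foll,b=6,-]
e5 deliver 2→1: 1[lead,b=6,-]
e6 deliver 1→4: 4[foll,b=6,-]
e7 deliver 4→1: ·
e8 deliver 1→0: 0[foll,b=6,-]
e9 deliver 0→1: ·
e10 propose(1,'r'): ·
e11 deliver 1→0: 0[foll,b=6,r]
e12 deliver 0→1: ·
e13 deliver 3→4: ·
e14 deliver 1→0: ·
e15 timeout(3): 3[cand,b=13,-]
e16 timeout(4): 4[cand,b=14,-]
e17 deliver 1→0: ·
e18 deliver 2→4: ·
e19 crash(4): 4[✗cand,b=14,-]
e20 deliver 3→2: 2[foll,b=13,-]
e21 deliver 0→3: ·
e22 propose(4,'w'): ·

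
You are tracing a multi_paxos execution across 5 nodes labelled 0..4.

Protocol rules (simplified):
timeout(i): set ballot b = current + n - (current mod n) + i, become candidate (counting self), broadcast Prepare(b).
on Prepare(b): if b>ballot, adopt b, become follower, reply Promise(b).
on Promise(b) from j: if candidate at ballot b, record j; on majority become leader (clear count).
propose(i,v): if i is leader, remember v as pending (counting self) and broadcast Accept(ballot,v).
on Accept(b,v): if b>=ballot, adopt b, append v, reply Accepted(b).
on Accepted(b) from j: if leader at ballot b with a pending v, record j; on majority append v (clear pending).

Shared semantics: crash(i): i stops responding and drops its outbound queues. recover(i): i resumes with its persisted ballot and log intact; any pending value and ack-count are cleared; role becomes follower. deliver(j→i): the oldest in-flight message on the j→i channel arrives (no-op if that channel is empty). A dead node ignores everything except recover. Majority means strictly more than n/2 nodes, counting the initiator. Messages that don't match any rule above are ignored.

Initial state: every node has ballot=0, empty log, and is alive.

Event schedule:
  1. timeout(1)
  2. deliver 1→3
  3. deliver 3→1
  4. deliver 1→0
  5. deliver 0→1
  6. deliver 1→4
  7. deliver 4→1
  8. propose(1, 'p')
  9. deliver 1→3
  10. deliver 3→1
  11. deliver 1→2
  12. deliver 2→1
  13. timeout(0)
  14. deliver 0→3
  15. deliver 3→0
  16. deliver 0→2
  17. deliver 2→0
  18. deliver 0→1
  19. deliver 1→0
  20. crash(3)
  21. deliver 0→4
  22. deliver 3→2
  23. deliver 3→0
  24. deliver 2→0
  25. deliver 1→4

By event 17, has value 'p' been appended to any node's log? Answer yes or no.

yes

e1 timeout(1): 1[cand,b=6,-]
e2 deliver 1→3: 3[foll,b=6,-]
e3 deliver 3→1: ·
e4 deliver 1→0: 0[foll,b=6,-]
e5 deliver 0→1: 1[lead,b=6,-]
e6 deliver 1→4: 4[foll,b=6,-]
e7 deliver 4→1: ·
e8 propose(1,'p'): ·
e9 deliver 1→3: 3[foll,b=6,p]
e10 deliver 3→1: ·
e11 deliver 1→2: 2[foll,b=6,-]
e12 deliver 2→1: ·
e13 timeout(0): 0[cand,b=10,-]
e14 deliver 0→3: 3[foll,b=10,p]
e15 deliver 3→0: ·
e16 deliver 0→2: 2[foll,b=10,-]
e17 deliver 2→0: 0[lead,b=10,-]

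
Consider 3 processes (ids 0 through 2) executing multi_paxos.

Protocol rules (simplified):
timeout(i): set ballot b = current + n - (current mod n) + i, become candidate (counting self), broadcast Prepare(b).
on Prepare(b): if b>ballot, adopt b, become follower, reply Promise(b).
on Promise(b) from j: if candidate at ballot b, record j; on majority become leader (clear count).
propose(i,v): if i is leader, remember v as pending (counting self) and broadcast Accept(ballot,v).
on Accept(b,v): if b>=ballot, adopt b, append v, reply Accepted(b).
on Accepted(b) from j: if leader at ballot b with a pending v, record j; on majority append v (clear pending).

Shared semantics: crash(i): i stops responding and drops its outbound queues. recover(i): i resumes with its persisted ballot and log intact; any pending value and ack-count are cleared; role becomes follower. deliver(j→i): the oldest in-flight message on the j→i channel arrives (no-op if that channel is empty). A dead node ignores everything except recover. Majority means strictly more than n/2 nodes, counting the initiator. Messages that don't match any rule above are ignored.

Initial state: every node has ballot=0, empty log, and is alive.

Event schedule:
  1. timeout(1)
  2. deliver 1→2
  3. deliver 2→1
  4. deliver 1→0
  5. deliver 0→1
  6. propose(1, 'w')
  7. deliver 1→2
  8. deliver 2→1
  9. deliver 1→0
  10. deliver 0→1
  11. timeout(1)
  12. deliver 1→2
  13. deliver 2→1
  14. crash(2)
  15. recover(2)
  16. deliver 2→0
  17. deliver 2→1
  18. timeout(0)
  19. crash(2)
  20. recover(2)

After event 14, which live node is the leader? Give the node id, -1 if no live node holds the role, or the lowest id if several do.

1

e1 timeout(1): 1[cand,b=4,-]
e2 deliver 1→2: 2[foll,b=4,-]
e3 deliver 2→1: 1[lead,b=4,-]
e4 deliver 1→0: 0[foll,b=4,-]
e5 deliver 0→1: ·
e6 propose(1,'w'): ·
e7 deliver 1→2: 2[foll,b=4,w]
e8 deliver 2→1: 1[lead,b=4,w]
e9 deliver 1→0: 0[foll,b=4,w]
e10 deliver 0→1: ·
e11 timeout(1): 1[cand,b=7,w]
e12 deliver 1→2: 2[foll,b=7,w]
e13 deliver 2→1: 1[lead,b=7,w]
e14 crash(2): 2[✗foll,b=7,w]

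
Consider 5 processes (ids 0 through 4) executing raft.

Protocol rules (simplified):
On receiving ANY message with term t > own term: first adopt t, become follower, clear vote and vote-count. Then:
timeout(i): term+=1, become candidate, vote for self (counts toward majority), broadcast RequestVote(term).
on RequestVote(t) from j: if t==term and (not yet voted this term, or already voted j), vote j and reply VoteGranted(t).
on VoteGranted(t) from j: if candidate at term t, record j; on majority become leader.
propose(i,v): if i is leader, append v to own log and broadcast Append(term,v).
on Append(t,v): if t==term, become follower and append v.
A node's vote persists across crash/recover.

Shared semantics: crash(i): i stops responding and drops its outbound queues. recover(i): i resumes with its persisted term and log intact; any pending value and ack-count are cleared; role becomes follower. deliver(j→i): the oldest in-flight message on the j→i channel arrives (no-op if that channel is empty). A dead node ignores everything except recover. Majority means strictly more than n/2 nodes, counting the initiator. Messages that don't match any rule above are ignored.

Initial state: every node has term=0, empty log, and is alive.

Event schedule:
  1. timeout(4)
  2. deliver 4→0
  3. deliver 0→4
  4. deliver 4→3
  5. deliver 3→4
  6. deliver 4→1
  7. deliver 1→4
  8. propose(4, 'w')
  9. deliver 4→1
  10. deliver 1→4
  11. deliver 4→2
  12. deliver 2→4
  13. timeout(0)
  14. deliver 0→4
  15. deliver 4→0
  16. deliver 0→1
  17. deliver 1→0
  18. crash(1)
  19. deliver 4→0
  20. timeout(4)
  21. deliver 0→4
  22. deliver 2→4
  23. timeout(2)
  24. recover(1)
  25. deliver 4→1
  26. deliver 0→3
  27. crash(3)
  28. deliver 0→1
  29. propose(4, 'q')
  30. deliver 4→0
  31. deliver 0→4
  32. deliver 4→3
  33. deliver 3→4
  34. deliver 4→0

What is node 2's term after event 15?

after 1 — timeout(4): n4:cand/t1/[-]
after 2 — deliver 4→0: n0:foll/t1/[-]
after 3 — deliver 0→4: ·
after 4 — deliver 4→3: n3:foll/t1/[-]
after 5 — deliver 3→4: n4:lead/t1/[-]
after 6 — deliver 4→1: n1:foll/t1/[-]
after 7 — deliver 1→4: ·
after 8 — propose(4,'w'): n4:lead/t1/[w]
after 9 — deliver 4→1: n1:foll/t1/[w]
after 10 — deliver 1→4: ·
after 11 — deliver 4→2: n2:foll/t1/[-]
after 12 — deliver 2→4: ·
after 13 — timeout(0): n0:cand/t2/[-]
after 14 — deliver 0→4: n4:foll/t2/[w]
after 15 — deliver 4→0: ·

1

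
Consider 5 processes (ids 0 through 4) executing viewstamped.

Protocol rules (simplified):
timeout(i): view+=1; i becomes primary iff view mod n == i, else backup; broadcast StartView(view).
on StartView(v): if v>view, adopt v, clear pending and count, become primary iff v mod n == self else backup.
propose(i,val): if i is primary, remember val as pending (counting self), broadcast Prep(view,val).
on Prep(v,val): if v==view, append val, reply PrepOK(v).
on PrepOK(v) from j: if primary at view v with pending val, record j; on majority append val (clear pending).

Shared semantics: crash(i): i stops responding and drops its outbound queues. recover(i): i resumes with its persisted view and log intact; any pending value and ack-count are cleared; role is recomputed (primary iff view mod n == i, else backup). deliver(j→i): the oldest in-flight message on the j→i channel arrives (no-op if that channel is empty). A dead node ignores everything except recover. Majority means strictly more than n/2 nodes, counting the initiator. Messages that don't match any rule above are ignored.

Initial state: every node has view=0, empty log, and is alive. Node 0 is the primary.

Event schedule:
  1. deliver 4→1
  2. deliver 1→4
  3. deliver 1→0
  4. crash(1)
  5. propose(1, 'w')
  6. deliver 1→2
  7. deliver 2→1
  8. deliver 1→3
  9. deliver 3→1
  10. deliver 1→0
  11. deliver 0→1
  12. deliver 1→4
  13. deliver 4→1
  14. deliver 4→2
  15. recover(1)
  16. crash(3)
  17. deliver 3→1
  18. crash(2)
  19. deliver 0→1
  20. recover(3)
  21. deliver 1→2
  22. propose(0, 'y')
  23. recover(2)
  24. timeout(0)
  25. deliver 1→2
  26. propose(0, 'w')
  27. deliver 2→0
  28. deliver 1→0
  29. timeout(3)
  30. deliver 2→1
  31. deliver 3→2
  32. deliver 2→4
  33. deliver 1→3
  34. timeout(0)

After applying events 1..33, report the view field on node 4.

0

[1] deliver 4→1 → ∅
[2] deliver 1→4 → ∅
[3] deliver 1→0 → ∅
[4] crash(1) → N1(✗back v0 [-])
[5] propose(1,'w') → ∅
[6] deliver 1→2 → ∅
[7] deliver 2→1 → ∅
[8] deliver 1→3 → ∅
[9] deliver 3→1 → ∅
[10] deliver 1→0 → ∅
[11] deliver 0→1 → ∅
[12] deliver 1→4 → ∅
[13] deliver 4→1 → ∅
[14] deliver 4→2 → ∅
[15] recover(1) → N1(back v0 [-])
[16] crash(3) → N3(✗back v0 [-])
[17] deliver 3→1 → ∅
[18] crash(2) → N2(✗back v0 [-])
[19] deliver 0→1 → ∅
[20] recover(3) → N3(back v0 [-])
[21] deliver 1→2 → ∅
[22] propose(0,'y') → ∅
[23] recover(2) → N2(back v0 [-])
[24] timeout(0) → N0(back v1 [-])
[25] deliver 1→2 → ∅
[26] propose(0,'w') → ∅
[27] deliver 2→0 → ∅
[28] deliver 1→0 → ∅
[29] timeout(3) → N3(back v1 [-])
[30] deliver 2→1 → ∅
[31] deliver 3→2 → N2(back v1 [-])
[32] deliver 2→4 → ∅
[33] deliver 1→3 → ∅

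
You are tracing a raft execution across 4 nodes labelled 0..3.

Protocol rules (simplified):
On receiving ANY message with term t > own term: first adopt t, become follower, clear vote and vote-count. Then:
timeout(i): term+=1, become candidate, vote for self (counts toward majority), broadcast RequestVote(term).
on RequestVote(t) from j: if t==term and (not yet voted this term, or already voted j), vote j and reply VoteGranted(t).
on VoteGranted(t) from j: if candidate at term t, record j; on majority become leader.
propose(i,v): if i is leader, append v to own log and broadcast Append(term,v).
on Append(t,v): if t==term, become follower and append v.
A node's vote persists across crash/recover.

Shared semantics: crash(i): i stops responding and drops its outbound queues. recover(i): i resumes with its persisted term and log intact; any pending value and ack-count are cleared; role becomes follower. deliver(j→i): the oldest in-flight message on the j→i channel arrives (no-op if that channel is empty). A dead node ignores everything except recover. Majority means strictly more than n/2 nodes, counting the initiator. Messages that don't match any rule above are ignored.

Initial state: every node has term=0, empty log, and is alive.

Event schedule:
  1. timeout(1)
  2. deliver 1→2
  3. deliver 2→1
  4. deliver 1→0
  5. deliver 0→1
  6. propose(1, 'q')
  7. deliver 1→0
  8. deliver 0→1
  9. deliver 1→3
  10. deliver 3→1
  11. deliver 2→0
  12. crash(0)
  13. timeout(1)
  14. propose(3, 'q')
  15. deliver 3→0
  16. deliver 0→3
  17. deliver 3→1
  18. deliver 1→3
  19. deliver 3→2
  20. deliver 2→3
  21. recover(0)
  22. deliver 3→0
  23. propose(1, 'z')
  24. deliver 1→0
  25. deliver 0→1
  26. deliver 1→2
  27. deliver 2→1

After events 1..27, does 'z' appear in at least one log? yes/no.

no

e1 timeout(1): 1[cand,t=1,-]
e2 deliver 1→2: 2[foll,t=1,-]
e3 deliver 2→1: ·
e4 deliver 1→0: 0[foll,t=1,-]
e5 deliver 0→1: 1[lead,t=1,-]
e6 propose(1,'q'): 1[lead,t=1,q]
e7 deliver 1→0: 0[foll,t=1,q]
e8 deliver 0→1: ·
e9 deliver 1→3: 3[foll,t=1,-]
e10 deliver 3→1: ·
e11 deliver 2→0: ·
e12 crash(0): 0[✗foll,t=1,q]
e13 timeout(1): 1[cand,t=2,q]
e14 propose(3,'q'): ·
e15 deliver 3→0: ·
e16 deliver 0→3: ·
e17 deliver 3→1: ·
e18 deliver 1→3: 3[foll,t=1,q]
e19 deliver 3→2: ·
e20 deliver 2→3: ·
e21 recover(0): 0[foll,t=1,q]
e22 deliver 3→0: ·
e23 propose(1,'z'): ·
e24 deliver 1→0: 0[foll,t=2,q]
e25 deliver 0→1: ·
e26 deliver 1→2: 2[foll,t=1,q]
e27 deliver 2→1: ·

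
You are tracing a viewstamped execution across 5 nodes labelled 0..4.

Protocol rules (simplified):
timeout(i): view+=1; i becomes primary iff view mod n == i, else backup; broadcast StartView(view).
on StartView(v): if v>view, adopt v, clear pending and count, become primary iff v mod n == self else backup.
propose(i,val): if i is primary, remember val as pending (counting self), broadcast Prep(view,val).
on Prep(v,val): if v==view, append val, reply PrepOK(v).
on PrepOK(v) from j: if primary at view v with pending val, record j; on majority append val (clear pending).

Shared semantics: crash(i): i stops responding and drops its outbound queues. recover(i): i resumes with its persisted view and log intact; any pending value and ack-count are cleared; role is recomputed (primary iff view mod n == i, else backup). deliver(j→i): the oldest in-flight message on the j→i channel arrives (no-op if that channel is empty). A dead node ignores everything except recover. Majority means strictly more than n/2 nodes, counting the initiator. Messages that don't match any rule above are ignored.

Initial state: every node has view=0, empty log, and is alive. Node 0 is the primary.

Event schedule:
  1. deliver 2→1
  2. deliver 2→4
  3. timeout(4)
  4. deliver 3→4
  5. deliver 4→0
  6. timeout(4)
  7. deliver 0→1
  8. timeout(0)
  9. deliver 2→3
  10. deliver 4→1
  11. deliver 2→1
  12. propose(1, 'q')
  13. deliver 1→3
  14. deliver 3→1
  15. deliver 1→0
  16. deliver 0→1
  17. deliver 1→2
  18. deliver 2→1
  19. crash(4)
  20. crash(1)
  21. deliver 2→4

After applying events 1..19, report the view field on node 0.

2

1. deliver 2→1:  nop
2. deliver 2→4:  nop
3. timeout(4):  <4:back v1 ->
4. deliver 3→4:  nop
5. deliver 4→0:  <0:back v1 ->
6. timeout(4):  <4:back v2 ->
7. deliver 0→1:  nop
8. timeout(0):  <0:back v2 ->
9. deliver 2→3:  nop
10. deliver 4→1:  <1:prim v1 ->
11. deliver 2→1:  nop
12. propose(1,'q'):  nop
13. deliver 1→3:  nop
14. deliver 3→1:  nop
15. deliver 1→0:  nop
16. deliver 0→1:  <1:back v2 ->
17. deliver 1→2:  nop
18. deliver 2→1:  nop
19. crash(4):  <4:✗back v2 ->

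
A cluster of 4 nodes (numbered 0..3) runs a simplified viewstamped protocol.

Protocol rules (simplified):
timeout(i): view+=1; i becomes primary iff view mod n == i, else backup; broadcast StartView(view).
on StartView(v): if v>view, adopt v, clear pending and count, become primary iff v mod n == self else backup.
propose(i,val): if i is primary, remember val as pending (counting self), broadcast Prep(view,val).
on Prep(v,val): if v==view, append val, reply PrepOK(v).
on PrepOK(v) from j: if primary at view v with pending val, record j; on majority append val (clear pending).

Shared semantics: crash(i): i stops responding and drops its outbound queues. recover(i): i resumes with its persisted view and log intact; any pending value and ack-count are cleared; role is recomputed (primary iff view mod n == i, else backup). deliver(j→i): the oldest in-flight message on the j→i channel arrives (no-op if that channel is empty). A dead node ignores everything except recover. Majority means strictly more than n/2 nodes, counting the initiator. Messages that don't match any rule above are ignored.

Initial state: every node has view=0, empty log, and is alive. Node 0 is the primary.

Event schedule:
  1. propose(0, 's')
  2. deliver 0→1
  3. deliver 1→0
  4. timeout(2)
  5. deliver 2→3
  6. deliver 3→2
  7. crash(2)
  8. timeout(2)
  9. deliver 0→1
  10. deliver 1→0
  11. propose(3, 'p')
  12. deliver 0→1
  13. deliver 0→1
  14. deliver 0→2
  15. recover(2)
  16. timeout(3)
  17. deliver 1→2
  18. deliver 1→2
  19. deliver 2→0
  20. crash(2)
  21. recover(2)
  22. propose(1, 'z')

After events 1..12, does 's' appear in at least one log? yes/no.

e1 propose(0,'s'): ·
e2 deliver 0→1: 1[back,v=0,s]
e3 deliver 1→0: ·
e4 timeout(2): 2[back,v=1,-]
e5 deliver 2→3: 3[back,v=1,-]
e6 deliver 3→2: ·
e7 crash(2): 2[✗back,v=1,-]
e8 timeout(2): ·
e9 deliver 0→1: ·
e10 deliver 1→0: ·
e11 propose(3,'p'): ·
e12 deliver 0→1: ·

yes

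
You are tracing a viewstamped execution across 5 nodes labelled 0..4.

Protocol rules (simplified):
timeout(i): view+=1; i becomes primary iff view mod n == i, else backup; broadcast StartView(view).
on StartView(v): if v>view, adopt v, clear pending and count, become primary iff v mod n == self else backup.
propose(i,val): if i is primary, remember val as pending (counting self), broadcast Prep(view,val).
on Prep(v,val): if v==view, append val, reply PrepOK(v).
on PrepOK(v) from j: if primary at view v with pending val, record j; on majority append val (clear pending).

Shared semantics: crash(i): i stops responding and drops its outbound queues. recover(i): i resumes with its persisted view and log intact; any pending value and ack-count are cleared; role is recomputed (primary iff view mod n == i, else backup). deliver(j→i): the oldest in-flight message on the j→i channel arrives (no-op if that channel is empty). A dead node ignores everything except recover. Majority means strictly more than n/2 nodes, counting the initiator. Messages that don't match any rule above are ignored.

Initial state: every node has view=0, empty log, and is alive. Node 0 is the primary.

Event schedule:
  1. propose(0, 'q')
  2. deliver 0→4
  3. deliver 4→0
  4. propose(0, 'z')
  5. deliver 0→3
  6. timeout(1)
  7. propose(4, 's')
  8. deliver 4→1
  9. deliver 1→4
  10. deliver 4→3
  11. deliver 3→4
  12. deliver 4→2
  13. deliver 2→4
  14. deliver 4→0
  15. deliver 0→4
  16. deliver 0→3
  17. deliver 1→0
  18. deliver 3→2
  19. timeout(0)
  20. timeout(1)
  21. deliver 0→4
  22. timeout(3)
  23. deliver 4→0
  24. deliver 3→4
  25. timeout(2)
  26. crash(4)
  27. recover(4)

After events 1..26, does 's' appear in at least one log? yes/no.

e1 propose(0,'q'): ·
e2 deliver 0→4: 4[back,v=0,q]
e3 deliver 4→0: ·
e4 propose(0,'z'): ·
e5 deliver 0→3: 3[back,v=0,q]
e6 timeout(1): 1[prim,v=1,-]
e7 propose(4,'s'): ·
e8 deliver 4→1: ·
e9 deliver 1→4: 4[back,v=1,q]
e10 deliver 4→3: ·
e11 deliver 3→4: ·
e12 deliver 4→2: ·
e13 deliver 2→4: ·
e14 deliver 4→0: ·
e15 deliver 0→4: ·
e16 deliver 0→3: 3[back,v=0,q,z]
e17 deliver 1→0: 0[back,v=1,-]
e18 deliver 3→2: ·
e19 timeout(0): 0[back,v=2,-]
e20 timeout(1): 1[back,v=2,-]
e21 deliver 0→4: 4[back,v=2,q]
e22 timeout(3): 3[back,v=1,q,z]
e23 deliver 4→0: ·
e24 deliver 3→4: ·
e25 timeout(2): 2[back,v=1,-]
e26 crash(4): 4[✗back,v=2,q]

no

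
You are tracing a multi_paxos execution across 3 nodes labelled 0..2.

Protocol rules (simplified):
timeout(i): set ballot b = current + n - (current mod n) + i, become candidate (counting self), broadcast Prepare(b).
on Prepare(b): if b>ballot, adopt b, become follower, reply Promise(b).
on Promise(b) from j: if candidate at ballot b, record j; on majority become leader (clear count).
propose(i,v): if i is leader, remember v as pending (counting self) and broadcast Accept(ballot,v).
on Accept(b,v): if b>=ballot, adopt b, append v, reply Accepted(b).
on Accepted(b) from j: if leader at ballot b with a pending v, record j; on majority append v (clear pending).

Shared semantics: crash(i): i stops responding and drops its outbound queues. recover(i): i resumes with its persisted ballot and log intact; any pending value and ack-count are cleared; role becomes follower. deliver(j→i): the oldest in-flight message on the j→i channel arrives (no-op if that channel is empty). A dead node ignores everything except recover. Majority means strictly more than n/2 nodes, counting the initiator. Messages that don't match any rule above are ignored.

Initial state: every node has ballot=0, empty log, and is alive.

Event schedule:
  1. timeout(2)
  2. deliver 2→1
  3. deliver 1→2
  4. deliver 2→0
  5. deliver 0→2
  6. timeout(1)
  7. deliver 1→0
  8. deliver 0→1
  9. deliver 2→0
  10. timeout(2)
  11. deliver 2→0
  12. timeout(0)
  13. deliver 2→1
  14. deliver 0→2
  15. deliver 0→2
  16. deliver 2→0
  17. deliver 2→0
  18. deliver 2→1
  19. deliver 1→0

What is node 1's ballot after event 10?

7

[1] timeout(2) → N2(cand b5 [-])
[2] deliver 2→1 → N1(foll b5 [-])
[3] deliver 1→2 → N2(lead b5 [-])
[4] deliver 2→0 → N0(foll b5 [-])
[5] deliver 0→2 → ∅
[6] timeout(1) → N1(cand b7 [-])
[7] deliver 1→0 → N0(foll b7 [-])
[8] deliver 0→1 → N1(lead b7 [-])
[9] deliver 2→0 → ∅
[10] timeout(2) → N2(cand b8 [-])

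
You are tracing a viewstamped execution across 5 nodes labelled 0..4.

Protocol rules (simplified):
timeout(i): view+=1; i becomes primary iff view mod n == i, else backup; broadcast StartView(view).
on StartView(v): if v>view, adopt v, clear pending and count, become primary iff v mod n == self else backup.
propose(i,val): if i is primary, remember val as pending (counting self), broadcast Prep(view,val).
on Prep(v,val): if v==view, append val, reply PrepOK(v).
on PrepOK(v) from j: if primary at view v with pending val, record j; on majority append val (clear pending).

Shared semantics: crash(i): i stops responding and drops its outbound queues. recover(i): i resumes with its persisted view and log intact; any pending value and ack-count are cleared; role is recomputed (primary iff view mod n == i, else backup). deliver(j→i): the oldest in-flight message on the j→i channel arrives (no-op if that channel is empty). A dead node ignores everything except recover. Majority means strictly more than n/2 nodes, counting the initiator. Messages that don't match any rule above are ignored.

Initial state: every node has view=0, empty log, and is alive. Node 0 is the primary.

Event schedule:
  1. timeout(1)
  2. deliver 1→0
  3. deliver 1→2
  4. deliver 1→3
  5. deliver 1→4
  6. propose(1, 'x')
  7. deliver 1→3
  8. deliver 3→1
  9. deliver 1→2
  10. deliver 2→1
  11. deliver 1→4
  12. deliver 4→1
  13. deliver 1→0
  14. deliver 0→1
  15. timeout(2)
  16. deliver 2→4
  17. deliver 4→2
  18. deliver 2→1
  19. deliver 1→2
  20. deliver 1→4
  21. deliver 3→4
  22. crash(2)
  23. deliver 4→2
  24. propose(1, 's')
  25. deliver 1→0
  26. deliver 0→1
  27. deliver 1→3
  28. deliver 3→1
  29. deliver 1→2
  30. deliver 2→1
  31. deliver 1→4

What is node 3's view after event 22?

e1 timeout(1): 1[prim,v=1,-]
e2 deliver 1→0: 0[back,v=1,-]
e3 deliver 1→2: 2[back,v=1,-]
e4 deliver 1→3: 3[back,v=1,-]
e5 deliver 1→4: 4[back,v=1,-]
e6 propose(1,'x'): ·
e7 deliver 1→3: 3[back,v=1,x]
e8 deliver 3→1: ·
e9 deliver 1→2: 2[back,v=1,x]
e10 deliver 2→1: 1[prim,v=1,x]
e11 deliver 1→4: 4[back,v=1,x]
e12 deliver 4→1: ·
e13 deliver 1→0: 0[back,v=1,x]
e14 deliver 0→1: ·
e15 timeout(2): 2[prim,v=2,x]
e16 deliver 2→4: 4[back,v=2,x]
e17 deliver 4→2: ·
e18 deliver 2→1: 1[back,v=2,x]
e19 deliver 1→2: ·
e20 deliver 1→4: ·
e21 deliver 3→4: ·
e22 crash(2): 2[✗prim,v=2,x]

1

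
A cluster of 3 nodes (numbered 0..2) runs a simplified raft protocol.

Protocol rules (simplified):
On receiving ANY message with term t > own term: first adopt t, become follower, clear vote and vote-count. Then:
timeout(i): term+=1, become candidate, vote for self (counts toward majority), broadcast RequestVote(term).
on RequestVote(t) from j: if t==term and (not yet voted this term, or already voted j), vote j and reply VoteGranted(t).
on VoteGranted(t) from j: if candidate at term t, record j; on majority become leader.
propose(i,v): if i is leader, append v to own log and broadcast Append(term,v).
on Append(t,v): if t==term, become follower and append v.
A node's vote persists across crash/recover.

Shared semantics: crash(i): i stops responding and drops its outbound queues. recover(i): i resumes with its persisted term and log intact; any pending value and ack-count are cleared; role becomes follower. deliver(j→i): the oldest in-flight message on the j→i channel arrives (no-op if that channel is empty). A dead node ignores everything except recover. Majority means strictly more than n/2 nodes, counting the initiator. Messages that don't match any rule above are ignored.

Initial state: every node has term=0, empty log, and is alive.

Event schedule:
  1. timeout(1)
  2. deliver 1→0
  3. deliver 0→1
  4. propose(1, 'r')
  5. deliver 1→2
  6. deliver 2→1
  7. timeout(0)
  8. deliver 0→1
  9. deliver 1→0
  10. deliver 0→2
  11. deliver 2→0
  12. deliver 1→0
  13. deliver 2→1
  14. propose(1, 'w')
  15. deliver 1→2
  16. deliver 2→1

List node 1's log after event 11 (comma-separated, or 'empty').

r

e1 timeout(1): 1[cand,t=1,-]
e2 deliver 1→0: 0[foll,t=1,-]
e3 deliver 0→1: 1[lead,t=1,-]
e4 propose(1,'r'): 1[lead,t=1,r]
e5 deliver 1→2: 2[foll,t=1,-]
e6 deliver 2→1: ·
e7 timeout(0): 0[cand,t=2,-]
e8 deliver 0→1: 1[foll,t=2,r]
e9 deliver 1→0: ·
e10 deliver 0→2: 2[foll,t=2,-]
e11 deliver 2→0: 0[lead,t=2,-]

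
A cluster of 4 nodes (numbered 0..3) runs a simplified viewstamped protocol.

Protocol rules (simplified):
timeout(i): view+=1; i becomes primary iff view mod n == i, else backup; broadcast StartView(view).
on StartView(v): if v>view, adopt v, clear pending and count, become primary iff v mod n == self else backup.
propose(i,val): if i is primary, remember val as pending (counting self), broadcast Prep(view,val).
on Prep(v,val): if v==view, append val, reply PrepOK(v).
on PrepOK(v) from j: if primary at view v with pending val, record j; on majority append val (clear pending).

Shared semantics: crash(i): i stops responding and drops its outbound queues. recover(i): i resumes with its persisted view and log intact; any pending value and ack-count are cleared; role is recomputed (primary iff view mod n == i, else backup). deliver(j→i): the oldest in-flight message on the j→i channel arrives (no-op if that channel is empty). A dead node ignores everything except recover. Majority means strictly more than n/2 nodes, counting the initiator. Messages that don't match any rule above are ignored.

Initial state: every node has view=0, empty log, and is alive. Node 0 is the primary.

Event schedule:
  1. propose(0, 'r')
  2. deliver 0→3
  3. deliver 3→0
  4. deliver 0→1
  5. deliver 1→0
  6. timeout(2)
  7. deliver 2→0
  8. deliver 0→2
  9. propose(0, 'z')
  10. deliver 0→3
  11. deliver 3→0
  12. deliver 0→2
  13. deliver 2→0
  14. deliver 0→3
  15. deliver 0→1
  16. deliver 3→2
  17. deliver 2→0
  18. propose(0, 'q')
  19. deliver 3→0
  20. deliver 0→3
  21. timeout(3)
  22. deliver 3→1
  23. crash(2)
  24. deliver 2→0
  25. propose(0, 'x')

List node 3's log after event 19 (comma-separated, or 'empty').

[1] propose(0,'r') → ∅
[2] deliver 0→3 → N3(back v0 [r])
[3] deliver 3→0 → ∅
[4] deliver 0→1 → N1(back v0 [r])
[5] deliver 1→0 → N0(prim v0 [r])
[6] timeout(2) → N2(back v1 [-])
[7] deliver 2→0 → N0(back v1 [r])
[8] deliver 0→2 → ∅
[9] propose(0,'z') → ∅
[10] deliver 0→3 → ∅
[11] deliver 3→0 → ∅
[12] deliver 0→2 → ∅
[13] deliver 2→0 → ∅
[14] deliver 0→3 → ∅
[15] deliver 0→1 → ∅
[16] deliver 3→2 → ∅
[17] deliver 2→0 → ∅
[18] propose(0,'q') → ∅
[19] deliver 3→0 → ∅

r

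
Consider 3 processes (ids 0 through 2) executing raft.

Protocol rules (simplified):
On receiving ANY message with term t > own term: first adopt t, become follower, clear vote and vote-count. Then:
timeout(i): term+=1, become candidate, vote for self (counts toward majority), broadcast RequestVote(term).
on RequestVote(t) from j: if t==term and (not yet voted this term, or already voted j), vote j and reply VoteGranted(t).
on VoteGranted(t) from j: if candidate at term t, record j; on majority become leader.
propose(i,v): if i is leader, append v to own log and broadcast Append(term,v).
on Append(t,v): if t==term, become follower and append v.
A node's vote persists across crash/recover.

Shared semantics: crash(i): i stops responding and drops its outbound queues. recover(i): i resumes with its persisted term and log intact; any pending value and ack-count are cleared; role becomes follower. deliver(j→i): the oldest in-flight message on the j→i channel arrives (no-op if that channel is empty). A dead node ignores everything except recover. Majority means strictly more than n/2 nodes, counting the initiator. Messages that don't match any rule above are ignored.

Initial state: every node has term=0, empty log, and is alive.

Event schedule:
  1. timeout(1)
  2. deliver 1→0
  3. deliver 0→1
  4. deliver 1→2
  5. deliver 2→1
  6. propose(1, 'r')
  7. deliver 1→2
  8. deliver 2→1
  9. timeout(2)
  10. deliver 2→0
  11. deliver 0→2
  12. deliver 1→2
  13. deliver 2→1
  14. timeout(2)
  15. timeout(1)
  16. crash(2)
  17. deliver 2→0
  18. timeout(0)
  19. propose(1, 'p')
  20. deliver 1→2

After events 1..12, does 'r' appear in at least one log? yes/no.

yes

step 1 timeout(1): 1={cand,t=1,log=-}
step 2 deliver 1→0: 0={foll,t=1,log=-}
step 3 deliver 0→1: 1={lead,t=1,log=-}
step 4 deliver 1→2: 2={foll,t=1,log=-}
step 5 deliver 2→1: —
step 6 propose(1,'r'): 1={lead,t=1,log=r}
step 7 deliver 1→2: 2={foll,t=1,log=r}
step 8 deliver 2→1: —
step 9 timeout(2): 2={cand,t=2,log=r}
step 10 deliver 2→0: 0={foll,t=2,log=-}
step 11 deliver 0→2: 2={lead,t=2,log=r}
step 12 deliver 1→2: —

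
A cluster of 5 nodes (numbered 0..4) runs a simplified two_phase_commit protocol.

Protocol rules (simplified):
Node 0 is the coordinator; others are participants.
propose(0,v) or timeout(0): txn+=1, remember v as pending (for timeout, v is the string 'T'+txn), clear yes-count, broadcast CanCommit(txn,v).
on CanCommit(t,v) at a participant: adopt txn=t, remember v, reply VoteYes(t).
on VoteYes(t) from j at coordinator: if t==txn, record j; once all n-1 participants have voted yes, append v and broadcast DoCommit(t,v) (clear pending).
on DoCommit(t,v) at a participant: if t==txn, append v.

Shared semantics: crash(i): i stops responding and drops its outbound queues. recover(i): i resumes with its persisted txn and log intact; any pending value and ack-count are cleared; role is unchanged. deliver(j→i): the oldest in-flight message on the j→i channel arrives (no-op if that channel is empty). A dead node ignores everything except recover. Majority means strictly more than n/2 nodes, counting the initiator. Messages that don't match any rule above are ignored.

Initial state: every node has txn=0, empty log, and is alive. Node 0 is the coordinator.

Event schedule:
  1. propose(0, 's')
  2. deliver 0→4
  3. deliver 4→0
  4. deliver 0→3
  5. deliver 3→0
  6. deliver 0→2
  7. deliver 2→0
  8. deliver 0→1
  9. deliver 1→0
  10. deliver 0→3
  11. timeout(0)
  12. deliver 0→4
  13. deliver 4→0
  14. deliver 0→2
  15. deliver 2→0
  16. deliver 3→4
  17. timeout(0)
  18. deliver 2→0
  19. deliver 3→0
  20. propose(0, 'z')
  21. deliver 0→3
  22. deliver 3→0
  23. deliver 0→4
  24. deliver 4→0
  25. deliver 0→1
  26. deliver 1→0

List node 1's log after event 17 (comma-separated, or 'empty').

empty

[1] propose(0,'s') → N0(coor t1 [-])
[2] deliver 0→4 → N4(part t1 [-])
[3] deliver 4→0 → ∅
[4] deliver 0→3 → N3(part t1 [-])
[5] deliver 3→0 → ∅
[6] deliver 0→2 → N2(part t1 [-])
[7] deliver 2→0 → ∅
[8] deliver 0→1 → N1(part t1 [-])
[9] deliver 1→0 → N0(coor t1 [s])
[10] deliver 0→3 → N3(part t1 [s])
[11] timeout(0) → N0(coor t2 [s])
[12] deliver 0→4 → N4(part t1 [s])
[13] deliver 4→0 → ∅
[14] deliver 0→2 → N2(part t1 [s])
[15] deliver 2→0 → ∅
[16] deliver 3→4 → ∅
[17] timeout(0) → N0(coor t3 [s])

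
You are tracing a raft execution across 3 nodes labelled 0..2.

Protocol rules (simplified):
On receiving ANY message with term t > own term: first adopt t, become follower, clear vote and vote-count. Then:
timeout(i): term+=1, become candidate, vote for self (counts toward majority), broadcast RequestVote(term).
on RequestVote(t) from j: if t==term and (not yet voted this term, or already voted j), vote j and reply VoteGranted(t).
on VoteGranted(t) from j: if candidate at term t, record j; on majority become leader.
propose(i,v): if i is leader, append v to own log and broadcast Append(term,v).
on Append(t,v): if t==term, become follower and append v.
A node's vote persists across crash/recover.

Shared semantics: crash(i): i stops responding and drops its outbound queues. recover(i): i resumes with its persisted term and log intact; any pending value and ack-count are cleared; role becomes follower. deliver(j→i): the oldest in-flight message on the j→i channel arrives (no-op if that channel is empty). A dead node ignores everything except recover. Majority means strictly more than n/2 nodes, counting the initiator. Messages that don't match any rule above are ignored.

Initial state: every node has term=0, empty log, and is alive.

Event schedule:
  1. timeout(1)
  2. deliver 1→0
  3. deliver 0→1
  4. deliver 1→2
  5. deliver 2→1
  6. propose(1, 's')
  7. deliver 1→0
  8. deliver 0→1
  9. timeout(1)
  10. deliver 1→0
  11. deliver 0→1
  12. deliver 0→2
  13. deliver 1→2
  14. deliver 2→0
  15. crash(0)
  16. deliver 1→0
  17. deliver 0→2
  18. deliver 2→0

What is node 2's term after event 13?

e1 timeout(1): 1[cand,t=1,-]
e2 deliver 1→0: 0[foll,t=1,-]
e3 deliver 0→1: 1[lead,t=1,-]
e4 deliver 1→2: 2[foll,t=1,-]
e5 deliver 2→1: ·
e6 propose(1,'s'): 1[lead,t=1,s]
e7 deliver 1→0: 0[foll,t=1,s]
e8 deliver 0→1: ·
e9 timeout(1): 1[cand,t=2,s]
e10 deliver 1→0: 0[foll,t=2,s]
e11 deliver 0→1: 1[lead,t=2,s]
e12 deliver 0→2: ·
e13 deliver 1→2: 2[foll,t=1,s]

1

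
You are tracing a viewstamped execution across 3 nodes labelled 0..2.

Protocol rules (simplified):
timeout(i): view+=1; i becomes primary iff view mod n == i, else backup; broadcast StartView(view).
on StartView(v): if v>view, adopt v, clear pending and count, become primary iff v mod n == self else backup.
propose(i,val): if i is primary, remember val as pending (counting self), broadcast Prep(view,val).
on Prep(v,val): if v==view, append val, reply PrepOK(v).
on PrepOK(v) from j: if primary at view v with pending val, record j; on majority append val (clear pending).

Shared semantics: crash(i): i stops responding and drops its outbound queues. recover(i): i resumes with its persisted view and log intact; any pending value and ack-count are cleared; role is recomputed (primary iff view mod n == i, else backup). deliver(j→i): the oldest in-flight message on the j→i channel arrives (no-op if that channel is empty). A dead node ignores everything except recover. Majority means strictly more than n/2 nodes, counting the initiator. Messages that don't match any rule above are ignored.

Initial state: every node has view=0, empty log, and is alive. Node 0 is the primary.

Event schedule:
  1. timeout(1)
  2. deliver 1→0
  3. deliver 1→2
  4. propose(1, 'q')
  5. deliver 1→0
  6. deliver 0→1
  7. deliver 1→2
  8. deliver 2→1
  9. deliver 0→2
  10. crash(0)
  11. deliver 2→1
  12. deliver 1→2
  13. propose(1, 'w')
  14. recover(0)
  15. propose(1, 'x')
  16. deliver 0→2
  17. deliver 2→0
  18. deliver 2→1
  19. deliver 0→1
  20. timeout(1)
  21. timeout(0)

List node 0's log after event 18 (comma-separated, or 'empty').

q

1. timeout(1):  <1:prim v1 ->
2. deliver 1→0:  <0:back v1 ->
3. deliver 1→2:  <2:back v1 ->
4. propose(1,'q'):  nop
5. deliver 1→0:  <0:back v1 q>
6. deliver 0→1:  <1:prim v1 q>
7. deliver 1→2:  <2:back v1 q>
8. deliver 2→1:  nop
9. deliver 0→2:  nop
10. crash(0):  <0:✗back v1 q>
11. deliver 2→1:  nop
12. deliver 1→2:  nop
13. propose(1,'w'):  nop
14. recover(0):  <0:back v1 q>
15. propose(1,'x'):  nop
16. deliver 0→2:  nop
17. deliver 2→0:  nop
18. deliver 2→1:  nop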